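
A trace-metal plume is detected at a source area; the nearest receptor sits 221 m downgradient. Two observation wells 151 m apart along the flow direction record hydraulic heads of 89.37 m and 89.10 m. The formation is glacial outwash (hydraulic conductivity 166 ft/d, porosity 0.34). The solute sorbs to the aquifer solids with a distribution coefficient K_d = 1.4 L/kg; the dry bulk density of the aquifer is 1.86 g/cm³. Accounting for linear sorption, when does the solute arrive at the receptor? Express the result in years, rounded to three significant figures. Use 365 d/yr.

Hydraulic gradient i = (89.37 − 89.10) / 151 = 0.27 / 151 = 0.001788
K = 166 ft/d × 0.3048 = 50.60 m/d
Specific discharge q = 50.60 × 0.001788 = 0.09047 m/d
v_s = q/n_e = 0.09047/0.34 = 0.2661 m/d
Retardation R = 1 + ρ_b·K_d/n = 1 + 1.86×1.4/0.34 = 8.659
Contaminant velocity v_c = v/R = 0.2661/8.659 = 0.03073 m/d
t = L/v_c = 221/0.03073 = 7192 d
   = 7192/365 = 19.7 yr

19.7 years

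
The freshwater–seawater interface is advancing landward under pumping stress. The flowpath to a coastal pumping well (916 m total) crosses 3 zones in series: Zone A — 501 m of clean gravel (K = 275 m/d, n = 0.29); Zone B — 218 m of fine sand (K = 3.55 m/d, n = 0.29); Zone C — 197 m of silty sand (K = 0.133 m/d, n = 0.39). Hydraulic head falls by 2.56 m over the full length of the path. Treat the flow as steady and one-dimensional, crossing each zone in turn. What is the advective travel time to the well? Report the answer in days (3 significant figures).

Steady 1-D flow in series ⇒ the Darcy flux q is identical in every zone and the zone head losses add (resistances L/K in series).
Σ(L/K) = 501/275 + 218/3.55 + 197/0.133 = 1.822 + 61.41 + 1481 = 1544 d
q = ΔH / Σ(L/K) = 2.56 / 1544 = 0.001658 m/d (same in every zone)
Zone A: v = q/n = 0.001658/0.29 = 0.005716 m/d → t_A = 501/0.005716 = 87650 d
Zone B: v = q/n = 0.001658/0.29 = 0.005716 m/d → t_B = 218/0.005716 = 38140 d
Zone C: v = q/n = 0.001658/0.39 = 0.004250 m/d → t_C = 197/0.004250 = 46350 d
Total t = 87650 + 38140 + 46350 = 172100 d

172000 days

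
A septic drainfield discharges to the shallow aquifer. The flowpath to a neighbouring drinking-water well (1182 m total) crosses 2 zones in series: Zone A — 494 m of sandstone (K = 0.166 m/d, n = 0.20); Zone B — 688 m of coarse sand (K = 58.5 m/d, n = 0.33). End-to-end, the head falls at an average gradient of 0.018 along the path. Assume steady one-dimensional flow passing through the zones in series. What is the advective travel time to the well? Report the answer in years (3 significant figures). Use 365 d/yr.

125 years

Steady 1-D flow in series ⇒ the Darcy flux q is identical in every zone and the zone head losses add (resistances L/K in series).
Σ(L/K) = 494/0.166 + 688/58.5 = 2976 + 11.76 = 2988 d
K_eq = L_total / Σ(L/K) = 1182 / 2988 = 0.3956 m/d
q = K_eq · i = 0.3956 × 0.018 = 0.007121 m/d (same in every zone)
Zone A: v = q/n = 0.007121/0.20 = 0.03561 m/d → t_A = 494/0.03561 = 13870 d
Zone B: v = q/n = 0.007121/0.33 = 0.02158 m/d → t_B = 688/0.02158 = 31880 d
Total t = 13870 + 31880 = 45760 d
   = 45760 / 365 = 125 yr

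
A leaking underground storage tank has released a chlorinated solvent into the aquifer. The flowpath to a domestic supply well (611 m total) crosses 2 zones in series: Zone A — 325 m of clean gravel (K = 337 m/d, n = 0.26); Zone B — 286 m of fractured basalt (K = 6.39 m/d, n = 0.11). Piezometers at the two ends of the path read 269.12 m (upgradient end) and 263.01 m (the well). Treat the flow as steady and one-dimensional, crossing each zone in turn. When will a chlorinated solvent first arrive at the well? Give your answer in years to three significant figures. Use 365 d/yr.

Total head drop ΔH = 269.12 − 263.01 = 6.11 m
Continuity: the same q passes through each zone, so ΔH = q·Σ(L_j/K_j) — the zones act as resistances in series.
Σ(L/K) = 325/337 + 286/6.39 = 0.9644 + 44.76 = 45.72 d
q = ΔH / Σ(L/K) = 6.11 / 45.72 = 0.1336 m/d (same in every zone)
Zone A: v = q/n = 0.1336/0.26 = 0.5140 m/d → t_A = 325/0.5140 = 632.3 d
Zone B: v = q/n = 0.1336/0.11 = 1.215 m/d → t_B = 286/1.215 = 235.4 d
Total t = 632.3 + 235.4 = 867.7 d
   = 867.7 / 365 = 2.38 yr

2.38 years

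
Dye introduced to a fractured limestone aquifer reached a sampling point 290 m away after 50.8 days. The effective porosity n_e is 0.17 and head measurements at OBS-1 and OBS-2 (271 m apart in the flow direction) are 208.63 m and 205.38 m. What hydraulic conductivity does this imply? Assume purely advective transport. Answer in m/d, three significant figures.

Hydraulic gradient i = (208.63 − 205.38) / 271 = 3.25 / 271 = 0.01199
v = L / t = 290 / 50.8 = 5.709 m/d
K = v · n / i = 5.709 × 0.17 / 0.01199 = 80.9 m/d

80.9 m/d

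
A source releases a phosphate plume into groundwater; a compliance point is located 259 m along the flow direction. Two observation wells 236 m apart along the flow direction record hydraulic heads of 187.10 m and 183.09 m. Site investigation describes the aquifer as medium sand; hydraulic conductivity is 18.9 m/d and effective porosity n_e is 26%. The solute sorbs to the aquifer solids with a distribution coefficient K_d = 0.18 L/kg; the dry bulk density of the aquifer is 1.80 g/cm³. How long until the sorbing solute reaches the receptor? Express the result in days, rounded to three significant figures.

471 days

Hydraulic gradient i = (187.10 − 183.09) / 236 = 4.01 / 236 = 0.01699
Darcy flux q = K·i = 18.9 × 0.01699 = 0.3211 m/d
v_s = q/n_e = 0.3211/0.26 = 1.235 m/d
Retardation R = 1 + ρ_b·K_d/n = 1 + 1.80×0.18/0.26 = 2.246
Contaminant velocity v_c = v/R = 1.235/2.246 = 0.5499 m/d
t = L/v_c = 259/0.5499 = 471.0 d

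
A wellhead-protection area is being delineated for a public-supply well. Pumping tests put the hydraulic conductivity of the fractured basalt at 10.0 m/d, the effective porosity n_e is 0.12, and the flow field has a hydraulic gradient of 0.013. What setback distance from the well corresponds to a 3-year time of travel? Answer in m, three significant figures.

Darcy flux q = K·i = 10.0 × 0.013 = 0.1300 m/d
v_s = q/n_e = 0.1300/0.12 = 1.083 m/d
T = 3 yr × 365 = 1095 d
L = v × T = 1.083 × 1095 = 1186 m

1190 m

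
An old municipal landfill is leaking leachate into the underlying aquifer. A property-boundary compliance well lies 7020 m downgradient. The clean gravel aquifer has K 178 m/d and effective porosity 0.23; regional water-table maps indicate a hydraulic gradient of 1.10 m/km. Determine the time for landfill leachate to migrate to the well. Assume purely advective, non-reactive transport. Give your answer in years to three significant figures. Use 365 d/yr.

Darcy flux q = K·i = 178 × 0.0011 = 0.1958 m/d
v_s = q/n_e = 0.1958/0.23 = 0.8513 m/d
t = L / v = 7020 / 0.8513 = 8246 d
   = 8246 / 365 = 22.6 yr

22.6 years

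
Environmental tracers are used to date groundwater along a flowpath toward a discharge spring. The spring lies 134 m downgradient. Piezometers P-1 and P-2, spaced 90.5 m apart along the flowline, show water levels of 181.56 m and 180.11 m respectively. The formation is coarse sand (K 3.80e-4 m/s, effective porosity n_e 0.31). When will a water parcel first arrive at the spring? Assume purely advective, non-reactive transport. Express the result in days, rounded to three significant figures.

Hydraulic gradient i = (181.56 − 180.11) / 90.5 = 1.45 / 90.5 = 0.01602
K = 3.80e-4 m/s × 86400 s/d = 32.83 m/d
q = Ki = 32.83 × 0.01602 = 0.5260 m/d
Seepage velocity v = q / n = 0.5260 / 0.31 = 1.697 m/d
t = L / v = 134 / 1.697 = 78.97 d

79.0 days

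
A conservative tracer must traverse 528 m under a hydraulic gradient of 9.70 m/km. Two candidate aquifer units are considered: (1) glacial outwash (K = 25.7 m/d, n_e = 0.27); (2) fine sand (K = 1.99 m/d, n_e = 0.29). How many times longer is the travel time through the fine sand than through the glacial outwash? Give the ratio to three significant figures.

Unit 1 (glacial outwash): v = 25.7×0.0097/0.27 = 0.9233 m/d, t = 528/0.9233 = 571.9 d
Unit 2 (fine sand): v = 1.99×0.0097/0.29 = 0.06656 m/d, t = 528/0.06656 = 7932 d
t(fine sand) / t(glacial outwash) = 7932/571.9 = 13.9

13.9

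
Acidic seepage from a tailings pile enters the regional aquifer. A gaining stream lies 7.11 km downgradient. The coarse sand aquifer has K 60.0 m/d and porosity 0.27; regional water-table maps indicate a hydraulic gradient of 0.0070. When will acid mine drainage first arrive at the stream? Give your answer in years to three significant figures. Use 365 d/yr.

12.5 years

Darcy flux q = K·i = 60.0 × 0.0070 = 0.4200 m/d
v = Ki/n = 60.0·0.0070/0.27 = 1.556 m/d
L = 7.11 km = 7110 m
t = L / v = 7110 / 1.556 = 4571 d
   = 4571 / 365 = 12.5 yr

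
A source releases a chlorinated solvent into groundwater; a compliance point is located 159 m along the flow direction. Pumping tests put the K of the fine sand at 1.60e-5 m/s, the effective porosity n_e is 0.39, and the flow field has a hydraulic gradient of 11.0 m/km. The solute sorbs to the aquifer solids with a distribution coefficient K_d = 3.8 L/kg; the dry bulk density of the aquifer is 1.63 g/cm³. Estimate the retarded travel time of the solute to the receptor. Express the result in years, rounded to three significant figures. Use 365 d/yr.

189 years

K = 1.60e-5 m/s × 86400 s/d = 1.382 m/d
q = Ki = 1.382 × 0.011 = 0.01521 m/d
Seepage velocity v = q / n = 0.01521 / 0.39 = 0.03899 m/d
Retardation R = 1 + ρ_b·K_d/n = 1 + 1.63×3.8/0.39 = 16.88
Contaminant velocity v_c = v/R = 0.03899/16.88 = 0.002310 m/d
t = L/v_c = 159/0.002310 = 68840 d
   = 68840/365 = 189 yr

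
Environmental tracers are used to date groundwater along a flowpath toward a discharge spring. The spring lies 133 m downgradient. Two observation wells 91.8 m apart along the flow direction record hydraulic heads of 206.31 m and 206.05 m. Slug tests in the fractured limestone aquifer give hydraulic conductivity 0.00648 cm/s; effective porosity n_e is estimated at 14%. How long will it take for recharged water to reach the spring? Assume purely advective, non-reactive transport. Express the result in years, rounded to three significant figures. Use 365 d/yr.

Hydraulic gradient i = (206.31 − 206.05) / 91.8 = 0.26 / 91.8 = 0.002832
K = 0.00648 cm/s × 864 = 5.599 m/d
Specific discharge q = 5.599 × 0.002832 = 0.01586 m/d
v_s = q/n_e = 0.01586/0.14 = 0.1133 m/d
t = L / v = 133 / 0.1133 = 1174 d
   = 1174 / 365 = 3.22 yr

3.22 years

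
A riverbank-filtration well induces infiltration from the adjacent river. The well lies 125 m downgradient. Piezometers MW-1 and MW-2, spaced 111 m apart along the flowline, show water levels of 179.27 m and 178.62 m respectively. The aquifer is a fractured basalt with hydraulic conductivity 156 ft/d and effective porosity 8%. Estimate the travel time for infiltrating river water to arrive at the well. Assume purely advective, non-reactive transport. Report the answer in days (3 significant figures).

35.9 days

Hydraulic gradient i = (179.27 − 178.62) / 111 = 0.65 / 111 = 0.005856
K = 156 ft/d × 0.3048 = 47.55 m/d
Darcy flux q = K·i = 47.55 × 0.005856 = 0.2784 m/d
v = Ki/n = 47.55·0.005856/0.08 = 3.480 m/d
t = L / v = 125 / 3.480 = 35.91 d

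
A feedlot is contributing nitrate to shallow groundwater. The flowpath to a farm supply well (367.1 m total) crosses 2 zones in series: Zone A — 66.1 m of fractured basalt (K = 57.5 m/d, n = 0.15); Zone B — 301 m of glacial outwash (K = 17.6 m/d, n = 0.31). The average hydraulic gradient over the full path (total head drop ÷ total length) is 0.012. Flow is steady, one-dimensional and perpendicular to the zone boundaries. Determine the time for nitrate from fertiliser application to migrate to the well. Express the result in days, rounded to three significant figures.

For zones in series the flux q is common to all zones; the equivalent conductivity is the harmonic (thickness-weighted) mean, K_eq = L_total / Σ(L_j/K_j).
Σ(L/K) = 66.1/57.5 + 301/17.6 = 1.150 + 17.10 = 18.25 d
K_eq = L_total / Σ(L/K) = 367.1 / 18.25 = 20.11 m/d
q = K_eq · i = 20.11 × 0.012 = 0.2414 m/d (same in every zone)
Zone A: v = q/n = 0.2414/0.15 = 1.609 m/d → t_A = 66.1/1.609 = 41.08 d
Zone B: v = q/n = 0.2414/0.31 = 0.7786 m/d → t_B = 301/0.7786 = 386.6 d
Total t = 41.08 + 386.6 = 427.7 d

428 days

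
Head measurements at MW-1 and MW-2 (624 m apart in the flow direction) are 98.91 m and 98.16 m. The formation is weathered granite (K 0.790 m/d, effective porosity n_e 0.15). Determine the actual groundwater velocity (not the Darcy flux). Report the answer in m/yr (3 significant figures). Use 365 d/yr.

Hydraulic gradient i = (98.91 − 98.16) / 624 = 0.75 / 624 = 0.001202
Specific discharge q = 0.790 × 0.001202 = 9.495e-4 m/d
Average linear velocity = 9.495e-4 / 0.15 = 0.006330 m/d
   = 0.006330 × 365 = 2.31 m/yr

2.31 m/yr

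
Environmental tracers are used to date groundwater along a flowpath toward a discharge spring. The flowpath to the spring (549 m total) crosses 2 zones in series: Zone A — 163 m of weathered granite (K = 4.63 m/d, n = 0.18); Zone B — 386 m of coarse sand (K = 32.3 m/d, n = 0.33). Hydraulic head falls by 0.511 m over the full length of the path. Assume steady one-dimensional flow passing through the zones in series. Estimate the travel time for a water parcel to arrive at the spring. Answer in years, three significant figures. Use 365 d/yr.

39.6 years

Steady 1-D flow in series ⇒ the Darcy flux q is identical in every zone and the zone head losses add (resistances L/K in series).
Σ(L/K) = 163/4.63 + 386/32.3 = 35.21 + 11.95 = 47.16 d
q = ΔH / Σ(L/K) = 0.511 / 47.16 = 0.01084 m/d (same in every zone)
Zone A: v = q/n = 0.01084/0.18 = 0.06020 m/d → t_A = 163/0.06020 = 2708 d
Zone B: v = q/n = 0.01084/0.33 = 0.03284 m/d → t_B = 386/0.03284 = 11750 d
Total t = 2708 + 11750 = 14460 d
   = 14460 / 365 = 39.6 yr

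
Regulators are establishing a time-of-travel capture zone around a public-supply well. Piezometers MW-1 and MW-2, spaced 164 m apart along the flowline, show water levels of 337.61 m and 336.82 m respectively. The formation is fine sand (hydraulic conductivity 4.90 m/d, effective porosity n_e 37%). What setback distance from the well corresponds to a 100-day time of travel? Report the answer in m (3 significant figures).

Hydraulic gradient i = (337.61 − 336.82) / 164 = 0.79 / 164 = 0.004817
q = Ki = 4.90 × 0.004817 = 0.02360 m/d
Seepage velocity v = q / n = 0.02360 / 0.37 = 0.06379 m/d
L = v × T = 0.06379 × 100 = 6.379 m

6.38 m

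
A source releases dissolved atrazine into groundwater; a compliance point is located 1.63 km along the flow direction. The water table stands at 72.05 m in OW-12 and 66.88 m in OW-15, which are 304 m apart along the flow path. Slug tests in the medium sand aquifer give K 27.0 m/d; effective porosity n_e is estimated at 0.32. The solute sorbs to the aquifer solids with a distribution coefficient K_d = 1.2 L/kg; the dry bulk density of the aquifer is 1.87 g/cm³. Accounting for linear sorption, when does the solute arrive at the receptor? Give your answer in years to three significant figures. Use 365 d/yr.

Hydraulic gradient i = (72.05 − 66.88) / 304 = 5.17 / 304 = 0.01701
q = Ki = 27.0 × 0.01701 = 0.4592 m/d
v_s = q/n_e = 0.4592/0.32 = 1.435 m/d
Retardation R = 1 + ρ_b·K_d/n = 1 + 1.87×1.2/0.32 = 8.013
Contaminant velocity v_c = v/R = 1.435/8.013 = 0.1791 m/d
L = 1.63 km = 1630 m
t = L/v_c = 1630/0.1791 = 9102 d
   = 9102/365 = 24.9 yr

24.9 years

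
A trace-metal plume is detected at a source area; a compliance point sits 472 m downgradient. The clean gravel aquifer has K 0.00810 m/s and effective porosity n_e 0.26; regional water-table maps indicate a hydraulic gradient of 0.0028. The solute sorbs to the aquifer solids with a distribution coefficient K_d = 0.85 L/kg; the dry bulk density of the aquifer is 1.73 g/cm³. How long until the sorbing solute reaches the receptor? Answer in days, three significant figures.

K = 0.00810 m/s × 86400 s/d = 699.8 m/d
Specific discharge q = 699.8 × 0.0028 = 1.960 m/d
Average linear velocity = 1.960 / 0.26 = 7.537 m/d
Retardation R = 1 + ρ_b·K_d/n = 1 + 1.73×0.85/0.26 = 6.656
Contaminant velocity v_c = v/R = 7.537/6.656 = 1.132 m/d
t = L/v_c = 472/1.132 = 416.8 d

417 days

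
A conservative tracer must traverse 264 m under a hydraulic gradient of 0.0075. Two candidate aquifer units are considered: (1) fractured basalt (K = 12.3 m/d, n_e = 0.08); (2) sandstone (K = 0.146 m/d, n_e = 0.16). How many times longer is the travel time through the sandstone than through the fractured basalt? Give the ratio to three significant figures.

Unit 1 (fractured basalt): v = 12.3×0.0075/0.08 = 1.153 m/d, t = 264/1.153 = 228.9 d
Unit 2 (sandstone): v = 0.146×0.0075/0.16 = 0.006844 m/d, t = 264/0.006844 = 38580 d
t(sandstone) / t(fractured basalt) = 38580/228.9 = 168

168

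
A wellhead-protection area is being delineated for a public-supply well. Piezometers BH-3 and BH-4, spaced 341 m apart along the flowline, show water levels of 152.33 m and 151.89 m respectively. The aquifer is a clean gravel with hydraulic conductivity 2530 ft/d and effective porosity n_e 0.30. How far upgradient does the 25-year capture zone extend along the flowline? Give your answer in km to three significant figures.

30.3 km

Hydraulic gradient i = (152.33 − 151.89) / 341 = 0.44 / 341 = 0.001290
K = 2530 ft/d × 0.3048 = 771.1 m/d
Specific discharge q = 771.1 × 0.001290 = 0.9950 m/d
v = Ki/n = 771.1·0.001290/0.30 = 3.317 m/d
T = 25 yr × 365 = 9125 d
L = v × T = 3.317 × 9125 = 30270 m
   = 30.3 km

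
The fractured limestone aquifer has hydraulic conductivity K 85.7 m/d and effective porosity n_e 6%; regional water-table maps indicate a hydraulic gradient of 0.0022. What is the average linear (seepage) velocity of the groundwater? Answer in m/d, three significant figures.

Specific discharge q = 85.7 × 0.0022 = 0.1885 m/d
Seepage velocity v = q / n = 0.1885 / 0.06 = 3.142 m/d

3.14 m/d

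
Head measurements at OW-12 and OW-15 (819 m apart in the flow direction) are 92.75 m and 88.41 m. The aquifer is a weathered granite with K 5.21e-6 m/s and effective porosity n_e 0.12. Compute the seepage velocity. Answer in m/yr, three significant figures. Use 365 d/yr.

Hydraulic gradient i = (92.75 − 88.41) / 819 = 4.34 / 819 = 0.005299
K = 5.21e-6 m/s × 86400 s/d = 0.4501 m/d
q = Ki = 0.4501 × 0.005299 = 0.002385 m/d
v = Ki/n = 0.4501·0.005299/0.12 = 0.01988 m/d
   = 0.01988 × 365 = 7.26 m/yr

7.26 m/yr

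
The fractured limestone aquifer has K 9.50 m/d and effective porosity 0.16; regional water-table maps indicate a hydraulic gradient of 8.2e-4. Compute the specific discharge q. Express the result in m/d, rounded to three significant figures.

0.00779 m/d

Darcy flux q = K·i = 9.50 × 8.2e-4 = 0.007790 m/d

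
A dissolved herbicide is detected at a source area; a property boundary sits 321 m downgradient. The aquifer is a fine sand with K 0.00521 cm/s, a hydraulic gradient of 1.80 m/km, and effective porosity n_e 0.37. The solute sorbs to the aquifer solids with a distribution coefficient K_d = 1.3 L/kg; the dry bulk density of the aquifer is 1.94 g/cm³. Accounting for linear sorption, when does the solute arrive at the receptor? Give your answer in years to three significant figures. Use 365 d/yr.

K = 0.00521 cm/s × 864 = 4.501 m/d
Specific discharge q = 4.501 × 0.0018 = 0.008103 m/d
Average linear velocity = 0.008103 / 0.37 = 0.02190 m/d
Retardation R = 1 + ρ_b·K_d/n = 1 + 1.94×1.3/0.37 = 7.816
Contaminant velocity v_c = v/R = 0.02190/7.816 = 0.002802 m/d
t = L/v_c = 321/0.002802 = 114600 d
   = 114600/365 = 314 yr

314 years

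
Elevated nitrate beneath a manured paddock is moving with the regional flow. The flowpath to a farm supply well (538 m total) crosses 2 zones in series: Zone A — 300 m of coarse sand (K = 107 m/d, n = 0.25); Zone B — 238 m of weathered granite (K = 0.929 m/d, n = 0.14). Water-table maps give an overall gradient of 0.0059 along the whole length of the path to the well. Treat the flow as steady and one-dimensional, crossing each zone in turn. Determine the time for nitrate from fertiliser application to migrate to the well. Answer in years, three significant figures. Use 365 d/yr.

24.2 years

Steady 1-D flow in series ⇒ the Darcy flux q is identical in every zone and the zone head losses add (resistances L/K in series).
Σ(L/K) = 300/107 + 238/0.929 = 2.804 + 256.2 = 259.0 d
K_eq = L_total / Σ(L/K) = 538 / 259.0 = 2.077 m/d
q = K_eq · i = 2.077 × 0.0059 = 0.01226 m/d (same in every zone)
Zone A: v = q/n = 0.01226/0.25 = 0.04902 m/d → t_A = 300/0.04902 = 6119 d
Zone B: v = q/n = 0.01226/0.14 = 0.08754 m/d → t_B = 238/0.08754 = 2719 d
Total t = 6119 + 2719 = 8838 d
   = 8838 / 365 = 24.2 yr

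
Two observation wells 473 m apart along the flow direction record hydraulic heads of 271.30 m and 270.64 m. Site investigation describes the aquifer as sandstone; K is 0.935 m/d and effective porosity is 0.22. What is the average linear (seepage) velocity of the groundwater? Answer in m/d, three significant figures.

Hydraulic gradient i = (271.30 − 270.64) / 473 = 0.66 / 473 = 0.001395
Specific discharge q = 0.935 × 0.001395 = 0.001305 m/d
v_s = q/n_e = 0.001305/0.22 = 0.005930 m/d

0.00593 m/d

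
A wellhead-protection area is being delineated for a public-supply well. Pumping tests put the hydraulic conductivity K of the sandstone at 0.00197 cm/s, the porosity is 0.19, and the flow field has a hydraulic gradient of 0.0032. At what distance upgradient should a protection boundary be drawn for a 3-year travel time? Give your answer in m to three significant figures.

K = 0.00197 cm/s × 864 = 1.702 m/d
Specific discharge q = 1.702 × 0.0032 = 0.005447 m/d
v = Ki/n = 1.702·0.0032/0.19 = 0.02867 m/d
T = 3 yr × 365 = 1095 d
L = v × T = 0.02867 × 1095 = 31.39 m

31.4 m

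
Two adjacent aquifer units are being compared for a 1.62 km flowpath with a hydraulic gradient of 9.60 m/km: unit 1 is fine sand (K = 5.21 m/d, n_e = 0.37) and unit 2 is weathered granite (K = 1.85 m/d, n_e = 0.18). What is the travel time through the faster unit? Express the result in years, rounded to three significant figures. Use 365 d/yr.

32.8 years

Unit 1 (fine sand): v = 5.21×0.0096/0.37 = 0.1352 m/d, t = 1620/0.1352 = 11980 d
Unit 2 (weathered granite): v = 1.85×0.0096/0.18 = 0.09867 m/d, t = 1620/0.09867 = 16420 d
Faster: 11980 d / 365 = 32.8 yr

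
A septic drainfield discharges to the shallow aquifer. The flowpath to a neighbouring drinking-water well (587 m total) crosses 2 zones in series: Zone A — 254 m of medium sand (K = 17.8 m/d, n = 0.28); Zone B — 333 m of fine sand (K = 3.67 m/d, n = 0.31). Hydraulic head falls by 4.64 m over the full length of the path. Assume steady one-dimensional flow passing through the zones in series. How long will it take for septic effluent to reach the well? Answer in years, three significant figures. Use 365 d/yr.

Steady 1-D flow in series ⇒ the Darcy flux q is identical in every zone and the zone head losses add (resistances L/K in series).
Σ(L/K) = 254/17.8 + 333/3.67 = 14.27 + 90.74 = 105.0 d
q = ΔH / Σ(L/K) = 4.64 / 105.0 = 0.04419 m/d (same in every zone)
Zone A: v = q/n = 0.04419/0.28 = 0.1578 m/d → t_A = 254/0.1578 = 1609 d
Zone B: v = q/n = 0.04419/0.31 = 0.1425 m/d → t_B = 333/0.1425 = 2336 d
Total t = 1609 + 2336 = 3946 d
   = 3946 / 365 = 10.8 yr

10.8 years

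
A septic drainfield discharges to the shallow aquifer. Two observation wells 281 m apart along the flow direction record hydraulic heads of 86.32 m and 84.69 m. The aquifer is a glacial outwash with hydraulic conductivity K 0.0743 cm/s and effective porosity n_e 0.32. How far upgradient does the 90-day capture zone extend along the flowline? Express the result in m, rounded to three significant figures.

105 m

Hydraulic gradient i = (86.32 − 84.69) / 281 = 1.63 / 281 = 0.005801
K = 0.0743 cm/s × 864 = 64.20 m/d
Specific discharge q = 64.20 × 0.005801 = 0.3724 m/d
Average linear velocity = 0.3724 / 0.32 = 1.164 m/d
L = v × T = 1.164 × 90 = 104.7 m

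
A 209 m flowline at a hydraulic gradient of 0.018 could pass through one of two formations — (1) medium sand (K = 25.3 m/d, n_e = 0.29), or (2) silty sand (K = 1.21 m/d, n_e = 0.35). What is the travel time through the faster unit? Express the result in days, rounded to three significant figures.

133 days

Unit 1 (medium sand): v = 25.3×0.018/0.29 = 1.570 m/d, t = 209/1.570 = 133.1 d
Unit 2 (silty sand): v = 1.21×0.018/0.35 = 0.06223 m/d, t = 209/0.06223 = 3359 d
Faster unit: t = 133 d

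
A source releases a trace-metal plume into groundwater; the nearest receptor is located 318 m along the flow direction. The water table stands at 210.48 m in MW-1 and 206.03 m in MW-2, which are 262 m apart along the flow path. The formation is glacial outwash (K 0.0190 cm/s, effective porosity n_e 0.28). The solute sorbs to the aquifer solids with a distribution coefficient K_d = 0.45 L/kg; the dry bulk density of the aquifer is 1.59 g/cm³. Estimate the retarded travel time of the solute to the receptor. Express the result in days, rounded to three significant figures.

Hydraulic gradient i = (210.48 − 206.03) / 262 = 4.45 / 262 = 0.01698
K = 0.0190 cm/s × 864 = 16.42 m/d
Specific discharge q = 16.42 × 0.01698 = 0.2788 m/d
v = Ki/n = 16.42·0.01698/0.28 = 0.9958 m/d
Retardation R = 1 + ρ_b·K_d/n = 1 + 1.59×0.45/0.28 = 3.555
Contaminant velocity v_c = v/R = 0.9958/3.555 = 0.2801 m/d
t = L/v_c = 318/0.2801 = 1135 d

1140 days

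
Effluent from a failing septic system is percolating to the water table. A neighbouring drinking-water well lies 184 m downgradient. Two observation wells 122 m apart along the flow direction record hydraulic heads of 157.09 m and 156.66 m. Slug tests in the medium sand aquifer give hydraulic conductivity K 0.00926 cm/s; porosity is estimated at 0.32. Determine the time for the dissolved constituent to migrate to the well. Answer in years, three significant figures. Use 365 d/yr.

Hydraulic gradient i = (157.09 − 156.66) / 122 = 0.43 / 122 = 0.003525
K = 0.00926 cm/s × 864 = 8.001 m/d
Darcy flux q = K·i = 8.001 × 0.003525 = 0.02820 m/d
Average linear velocity = 0.02820 / 0.32 = 0.08812 m/d
t = L / v = 184 / 0.08812 = 2088 d
   = 2088 / 365 = 5.72 yr

5.72 years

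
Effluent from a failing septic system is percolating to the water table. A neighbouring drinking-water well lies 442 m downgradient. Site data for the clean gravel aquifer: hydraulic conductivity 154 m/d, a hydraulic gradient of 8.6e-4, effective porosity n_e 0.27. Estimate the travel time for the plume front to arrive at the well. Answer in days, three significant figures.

Specific discharge q = 154 × 8.6e-4 = 0.1324 m/d
Average linear velocity = 0.1324 / 0.27 = 0.4905 m/d
t = L / v = 442 / 0.4905 = 901.1 d

901 days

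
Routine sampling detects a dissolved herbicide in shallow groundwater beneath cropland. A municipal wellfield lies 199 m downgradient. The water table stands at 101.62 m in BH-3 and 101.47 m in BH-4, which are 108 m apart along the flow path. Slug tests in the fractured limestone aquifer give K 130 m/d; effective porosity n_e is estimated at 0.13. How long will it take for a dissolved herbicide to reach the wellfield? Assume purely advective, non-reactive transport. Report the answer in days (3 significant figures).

Hydraulic gradient i = (101.62 − 101.47) / 108 = 0.15 / 108 = 0.001389
Specific discharge q = 130 × 0.001389 = 0.1806 m/d
v_s = q/n_e = 0.1806/0.13 = 1.389 m/d
t = L / v = 199 / 1.389 = 143.3 d

143 days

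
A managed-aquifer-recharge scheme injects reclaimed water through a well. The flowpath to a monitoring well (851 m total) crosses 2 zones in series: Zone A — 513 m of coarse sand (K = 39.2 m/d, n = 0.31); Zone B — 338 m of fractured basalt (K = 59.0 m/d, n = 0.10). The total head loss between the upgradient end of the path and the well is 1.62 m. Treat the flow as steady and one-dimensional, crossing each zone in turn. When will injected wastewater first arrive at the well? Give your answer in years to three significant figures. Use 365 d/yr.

Continuity: the same q passes through each zone, so ΔH = q·Σ(L_j/K_j) — the zones act as resistances in series.
Σ(L/K) = 513/39.2 + 338/59.0 = 13.09 + 5.729 = 18.82 d
q = ΔH / Σ(L/K) = 1.62 / 18.82 = 0.08610 m/d (same in every zone)
Zone A: v = q/n = 0.08610/0.31 = 0.2777 m/d → t_A = 513/0.2777 = 1847 d
Zone B: v = q/n = 0.08610/0.10 = 0.8610 m/d → t_B = 338/0.8610 = 392.6 d
Total t = 1847 + 392.6 = 2240 d
   = 2240 / 365 = 6.14 yr

6.14 years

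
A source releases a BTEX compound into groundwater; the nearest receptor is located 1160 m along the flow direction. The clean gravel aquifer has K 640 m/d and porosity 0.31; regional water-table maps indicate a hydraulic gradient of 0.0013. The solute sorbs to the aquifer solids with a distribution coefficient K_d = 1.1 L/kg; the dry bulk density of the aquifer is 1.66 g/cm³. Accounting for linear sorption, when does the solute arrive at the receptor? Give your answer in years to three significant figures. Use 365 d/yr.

8.16 years

Specific discharge q = 640 × 0.0013 = 0.8320 m/d
Average linear velocity = 0.8320 / 0.31 = 2.684 m/d
Retardation R = 1 + ρ_b·K_d/n = 1 + 1.66×1.1/0.31 = 6.890
Contaminant velocity v_c = v/R = 2.684/6.890 = 0.3895 m/d
t = L/v_c = 1160/0.3895 = 2978 d
   = 2978/365 = 8.16 yr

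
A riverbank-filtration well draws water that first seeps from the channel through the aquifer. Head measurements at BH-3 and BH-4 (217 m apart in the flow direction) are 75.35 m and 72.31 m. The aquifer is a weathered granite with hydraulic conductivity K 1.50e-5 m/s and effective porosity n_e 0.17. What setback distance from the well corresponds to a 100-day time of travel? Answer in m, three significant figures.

Hydraulic gradient i = (75.35 − 72.31) / 217 = 3.04 / 217 = 0.01401
K = 1.50e-5 m/s × 86400 s/d = 1.296 m/d
Specific discharge q = 1.296 × 0.01401 = 0.01816 m/d
Seepage velocity v = q / n = 0.01816 / 0.17 = 0.1068 m/d
L = v × T = 0.1068 × 100 = 10.68 m

10.7 m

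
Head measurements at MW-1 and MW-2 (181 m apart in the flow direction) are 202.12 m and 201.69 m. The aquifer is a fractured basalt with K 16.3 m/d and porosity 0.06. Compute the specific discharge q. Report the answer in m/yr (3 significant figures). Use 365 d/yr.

14.1 m/yr

Hydraulic gradient i = (202.12 − 201.69) / 181 = 0.43 / 181 = 0.002376
Specific discharge q = 16.3 × 0.002376 = 0.03872 m/d
   = 0.03872 × 365 = 14.1 m/yr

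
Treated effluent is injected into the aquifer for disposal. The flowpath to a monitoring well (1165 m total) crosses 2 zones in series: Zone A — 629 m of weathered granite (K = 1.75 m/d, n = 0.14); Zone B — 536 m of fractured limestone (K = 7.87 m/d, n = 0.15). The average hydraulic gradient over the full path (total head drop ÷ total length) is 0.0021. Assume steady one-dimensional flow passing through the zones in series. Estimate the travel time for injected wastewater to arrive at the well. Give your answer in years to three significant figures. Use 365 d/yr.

80.7 years

Steady 1-D flow in series ⇒ the Darcy flux q is identical in every zone and the zone head losses add (resistances L/K in series).
Σ(L/K) = 629/1.75 + 536/7.87 = 359.4 + 68.11 = 427.5 d
K_eq = L_total / Σ(L/K) = 1165 / 427.5 = 2.725 m/d
q = K_eq · i = 2.725 × 0.0021 = 0.005722 m/d (same in every zone)
Zone A: v = q/n = 0.005722/0.14 = 0.04087 m/d → t_A = 629/0.04087 = 15390 d
Zone B: v = q/n = 0.005722/0.15 = 0.03815 m/d → t_B = 536/0.03815 = 14050 d
Total t = 15390 + 14050 = 29440 d
   = 29440 / 365 = 80.7 yr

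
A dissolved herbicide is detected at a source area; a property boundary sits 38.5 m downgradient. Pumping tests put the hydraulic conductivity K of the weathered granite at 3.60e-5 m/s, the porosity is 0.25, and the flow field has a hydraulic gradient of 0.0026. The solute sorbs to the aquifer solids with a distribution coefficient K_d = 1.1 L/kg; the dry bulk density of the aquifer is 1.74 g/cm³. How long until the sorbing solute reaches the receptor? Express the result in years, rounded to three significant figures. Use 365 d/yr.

K = 3.60e-5 m/s × 86400 s/d = 3.110 m/d
Specific discharge q = 3.110 × 0.0026 = 0.008087 m/d
Seepage velocity v = q / n = 0.008087 / 0.25 = 0.03235 m/d
Retardation R = 1 + ρ_b·K_d/n = 1 + 1.74×1.1/0.25 = 8.656
Contaminant velocity v_c = v/R = 0.03235/8.656 = 0.003737 m/d
t = L/v_c = 38.5/0.003737 = 10300 d
   = 10300/365 = 28.2 yr

28.2 years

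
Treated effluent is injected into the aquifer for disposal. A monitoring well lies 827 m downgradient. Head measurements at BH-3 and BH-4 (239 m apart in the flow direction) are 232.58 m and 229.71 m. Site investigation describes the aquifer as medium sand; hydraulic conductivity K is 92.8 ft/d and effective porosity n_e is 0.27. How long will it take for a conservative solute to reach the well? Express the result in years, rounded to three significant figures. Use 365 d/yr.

Hydraulic gradient i = (232.58 − 229.71) / 239 = 2.87 / 239 = 0.01201
K = 92.8 ft/d × 0.3048 = 28.29 m/d
Specific discharge q = 28.29 × 0.01201 = 0.3397 m/d
v_s = q/n_e = 0.3397/0.27 = 1.258 m/d
t = L / v = 827 / 1.258 = 657.4 d
   = 657.4 / 365 = 1.80 yr

1.80 years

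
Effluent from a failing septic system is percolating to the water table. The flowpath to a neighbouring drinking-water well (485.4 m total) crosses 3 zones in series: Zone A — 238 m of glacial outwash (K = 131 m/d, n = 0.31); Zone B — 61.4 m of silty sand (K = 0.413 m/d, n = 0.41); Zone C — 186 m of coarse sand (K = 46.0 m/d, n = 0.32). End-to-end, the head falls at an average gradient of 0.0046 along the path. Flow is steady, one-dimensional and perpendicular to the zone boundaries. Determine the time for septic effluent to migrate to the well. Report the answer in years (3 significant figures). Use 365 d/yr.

30.0 years

Continuity: the same q passes through each zone, so ΔH = q·Σ(L_j/K_j) — the zones act as resistances in series.
Σ(L/K) = 238/131 + 61.4/0.413 + 186/46.0 = 1.817 + 148.7 + 4.043 = 154.5 d
K_eq = L_total / Σ(L/K) = 485.4 / 154.5 = 3.141 m/d
q = K_eq · i = 3.141 × 0.0046 = 0.01445 m/d (same in every zone)
Zone A: v = q/n = 0.01445/0.31 = 0.04661 m/d → t_A = 238/0.04661 = 5106 d
Zone B: v = q/n = 0.01445/0.41 = 0.03524 m/d → t_B = 61.4/0.03524 = 1742 d
Zone C: v = q/n = 0.01445/0.32 = 0.04515 m/d → t_C = 186/0.04515 = 4119 d
Total t = 5106 + 1742 + 4119 = 10970 d
   = 10970 / 365 = 30.0 yr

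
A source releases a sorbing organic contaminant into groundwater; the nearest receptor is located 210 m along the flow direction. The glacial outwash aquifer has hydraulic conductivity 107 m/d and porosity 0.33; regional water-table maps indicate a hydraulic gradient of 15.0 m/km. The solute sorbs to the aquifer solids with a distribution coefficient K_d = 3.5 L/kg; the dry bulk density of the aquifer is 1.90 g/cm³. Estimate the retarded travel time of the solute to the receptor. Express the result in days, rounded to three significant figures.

Darcy flux q = K·i = 107 × 0.015 = 1.605 m/d
v_s = q/n_e = 1.605/0.33 = 4.864 m/d
Retardation R = 1 + ρ_b·K_d/n = 1 + 1.90×3.5/0.33 = 21.15
Contaminant velocity v_c = v/R = 4.864/21.15 = 0.2299 m/d
t = L/v_c = 210/0.2299 = 913.3 d

913 days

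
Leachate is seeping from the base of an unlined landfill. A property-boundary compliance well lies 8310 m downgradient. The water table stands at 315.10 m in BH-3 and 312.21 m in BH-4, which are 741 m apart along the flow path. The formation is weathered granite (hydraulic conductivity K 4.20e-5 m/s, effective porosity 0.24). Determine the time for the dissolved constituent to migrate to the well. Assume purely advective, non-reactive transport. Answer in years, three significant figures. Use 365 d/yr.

Hydraulic gradient i = (315.10 − 312.21) / 741 = 2.89 / 741 = 0.003900
K = 4.20e-5 m/s × 86400 s/d = 3.629 m/d
Specific discharge q = 3.629 × 0.003900 = 0.01415 m/d
Seepage velocity v = q / n = 0.01415 / 0.24 = 0.05897 m/d
t = L / v = 8310 / 0.05897 = 140900 d
   = 140900 / 365 = 386 yr

386 years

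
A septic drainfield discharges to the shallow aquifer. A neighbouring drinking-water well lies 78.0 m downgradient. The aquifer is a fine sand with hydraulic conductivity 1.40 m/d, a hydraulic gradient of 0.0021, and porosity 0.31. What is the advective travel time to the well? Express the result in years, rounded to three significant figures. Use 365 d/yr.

22.5 years

Specific discharge q = 1.40 × 0.0021 = 0.002940 m/d
v = Ki/n = 1.40·0.0021/0.31 = 0.009484 m/d
t = L / v = 78.0 / 0.009484 = 8224 d
   = 8224 / 365 = 22.5 yr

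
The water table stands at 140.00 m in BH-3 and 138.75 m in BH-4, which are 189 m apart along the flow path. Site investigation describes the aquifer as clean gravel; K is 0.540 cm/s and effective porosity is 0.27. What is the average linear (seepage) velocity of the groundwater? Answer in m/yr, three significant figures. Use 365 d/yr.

4170 m/yr

Hydraulic gradient i = (140.00 − 138.75) / 189 = 1.25 / 189 = 0.006614
K = 0.540 cm/s × 864 = 466.6 m/d
Specific discharge q = 466.6 × 0.006614 = 3.086 m/d
v = Ki/n = 466.6·0.006614/0.27 = 11.43 m/d
   = 11.43 × 365 = 4170 m/yr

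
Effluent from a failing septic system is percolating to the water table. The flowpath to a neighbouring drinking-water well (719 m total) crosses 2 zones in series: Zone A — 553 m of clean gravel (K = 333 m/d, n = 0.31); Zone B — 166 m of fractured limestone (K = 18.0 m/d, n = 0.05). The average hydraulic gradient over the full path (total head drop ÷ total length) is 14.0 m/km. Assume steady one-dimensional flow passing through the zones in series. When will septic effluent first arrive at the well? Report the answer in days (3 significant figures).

Steady 1-D flow in series ⇒ the Darcy flux q is identical in every zone and the zone head losses add (resistances L/K in series).
Σ(L/K) = 553/333 + 166/18.0 = 1.661 + 9.222 = 10.88 d
K_eq = L_total / Σ(L/K) = 719 / 10.88 = 66.07 m/d
q = K_eq · i = 66.07 × 0.014 = 0.9249 m/d (same in every zone)
Zone A: v = q/n = 0.9249/0.31 = 2.984 m/d → t_A = 553/2.984 = 185.3 d
Zone B: v = q/n = 0.9249/0.05 = 18.50 m/d → t_B = 166/18.50 = 8.974 d
Total t = 185.3 + 8.974 = 194.3 d

194 days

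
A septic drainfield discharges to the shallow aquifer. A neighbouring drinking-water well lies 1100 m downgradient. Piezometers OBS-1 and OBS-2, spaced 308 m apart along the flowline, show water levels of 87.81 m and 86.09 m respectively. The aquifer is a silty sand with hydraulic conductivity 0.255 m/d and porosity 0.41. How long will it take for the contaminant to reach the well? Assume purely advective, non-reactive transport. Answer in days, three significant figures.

Hydraulic gradient i = (87.81 − 86.09) / 308 = 1.72 / 308 = 0.005584
q = Ki = 0.255 × 0.005584 = 0.001424 m/d
v = Ki/n = 0.255·0.005584/0.41 = 0.003473 m/d
t = L / v = 1100 / 0.003473 = 316700 d

317000 days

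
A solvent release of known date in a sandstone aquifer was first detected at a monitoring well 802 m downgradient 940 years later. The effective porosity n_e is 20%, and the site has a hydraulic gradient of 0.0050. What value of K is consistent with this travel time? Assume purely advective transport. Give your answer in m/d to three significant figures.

t = 940 years = 343100 d
v = L / t = 802 / 343100 = 0.002338 m/d
K = v · n / i = 0.002338 × 0.20 / 0.0050 = 0.0935 m/d

0.0935 m/d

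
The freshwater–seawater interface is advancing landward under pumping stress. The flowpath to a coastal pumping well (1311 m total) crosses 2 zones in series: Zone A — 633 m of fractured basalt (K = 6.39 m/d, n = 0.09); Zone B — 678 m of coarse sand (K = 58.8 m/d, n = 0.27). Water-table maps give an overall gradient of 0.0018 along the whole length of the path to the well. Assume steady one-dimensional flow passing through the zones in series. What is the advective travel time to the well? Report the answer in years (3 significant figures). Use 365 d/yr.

30.8 years

Steady 1-D flow in series ⇒ the Darcy flux q is identical in every zone and the zone head losses add (resistances L/K in series).
Σ(L/K) = 633/6.39 + 678/58.8 = 99.06 + 11.53 = 110.6 d
K_eq = L_total / Σ(L/K) = 1311 / 110.6 = 11.85 m/d
q = K_eq · i = 11.85 × 0.0018 = 0.02134 m/d (same in every zone)
Zone A: v = q/n = 0.02134/0.09 = 0.2371 m/d → t_A = 633/0.2371 = 2670 d
Zone B: v = q/n = 0.02134/0.27 = 0.07903 m/d → t_B = 678/0.07903 = 8579 d
Total t = 2670 + 8579 = 11250 d
   = 11250 / 365 = 30.8 yr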